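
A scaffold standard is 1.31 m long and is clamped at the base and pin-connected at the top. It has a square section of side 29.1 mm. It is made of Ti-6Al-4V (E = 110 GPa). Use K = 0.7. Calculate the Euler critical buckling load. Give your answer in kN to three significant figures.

P_cr ≈ 77.2 kN

I = a⁴/12 = 29.1⁴/12 = 5.976×10^4 mm⁴
I = 5.976×10^4 mm⁴ = 5.976×10^-8 m⁴
Effective length L_e = K·L = 0.7 × 1.31 = 0.9170 m
P_cr = π²EI / L_e² = π² × 110×10⁹ × 5.976×10^-8 / 0.9170² = 7.715×10^4 N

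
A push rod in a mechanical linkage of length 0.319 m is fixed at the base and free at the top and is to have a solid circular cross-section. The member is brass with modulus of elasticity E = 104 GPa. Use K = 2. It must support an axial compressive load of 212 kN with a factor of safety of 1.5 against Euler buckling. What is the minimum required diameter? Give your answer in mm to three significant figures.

Required P_cr = n·P = 1.5 × 212 = 318.0 kN
L_e = K·L = 2 × 0.319 = 0.6380 m
Required I = P_cr·L_e²/(π²E) = 3.180×10^5 × 0.6380² / (π² × 1.04×10^11) = 1.261×10^-7 m⁴
I_req = 1.261×10^5 mm⁴
Solid circle: I = πd⁴/64  ⇒  d = (64I/π)^(1/4) = (64×1.261×10^5/π)^(1/4) = 40.0 mm

d ≈ 40.0 mm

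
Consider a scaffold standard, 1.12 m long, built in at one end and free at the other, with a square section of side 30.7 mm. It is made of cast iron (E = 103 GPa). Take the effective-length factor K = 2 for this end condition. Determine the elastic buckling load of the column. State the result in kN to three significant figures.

I = a⁴/12 = 30.7⁴/12 = 7.402×10^4 mm⁴
I = 7.402×10^4 mm⁴ = 7.402×10^-8 m⁴
Effective length L_e = K·L = 2 × 1.12 = 2.240 m
P_cr = π²EI / L_e² = π² × 103×10⁹ × 7.402×10^-8 / 2.240² = 1.500×10^4 N

P_cr ≈ 15.0 kN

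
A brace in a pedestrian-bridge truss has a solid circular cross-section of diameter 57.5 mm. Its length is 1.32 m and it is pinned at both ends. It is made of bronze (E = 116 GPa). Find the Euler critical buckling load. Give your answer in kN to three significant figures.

P_cr ≈ 353 kN

I = πd⁴/64 = π×57.5⁴/64 = 5.366×10^5 mm⁴
I = 5.366×10^5 mm⁴ = 5.366×10^-7 m⁴
Effective length L_e = K·L = 1 × 1.32 = 1.320 m
P_cr = π²EI / L_e² = π² × 116×10⁹ × 5.366×10^-7 / 1.320² = 3.526×10^5 N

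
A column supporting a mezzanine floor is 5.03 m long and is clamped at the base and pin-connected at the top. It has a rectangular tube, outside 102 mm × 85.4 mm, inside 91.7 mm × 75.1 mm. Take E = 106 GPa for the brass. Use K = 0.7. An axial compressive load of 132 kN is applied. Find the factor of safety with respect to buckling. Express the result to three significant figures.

n ≈ 1.32

Weak-axis I_min = (h_o·b_o³ − h_i·b_i³)/12 with b_o = 85.4, b_i = 75.10 mm (shorter outer/inner sides).
I_min = (102×85.4³ − 91.70×75.10³)/12 = 2.057×10^6 mm⁴
I = 2.057×10^6 mm⁴ = 2.057×10^-6 m⁴
Effective length L_e = K·L = 0.7 × 5.03 = 3.521 m
P_cr = π²EI / L_e² = π² × 106×10⁹ × 2.057×10^-6 / 3.521² = 1.736×10^5 N
Factor of safety n = P_cr / P = 173.61 / 132 = 1.32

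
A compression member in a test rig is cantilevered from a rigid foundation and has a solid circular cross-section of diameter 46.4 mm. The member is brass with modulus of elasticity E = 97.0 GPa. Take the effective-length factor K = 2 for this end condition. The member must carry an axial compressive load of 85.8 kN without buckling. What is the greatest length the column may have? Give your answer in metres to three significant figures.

L_max ≈ 0.797 m

I = πd⁴/64 = π×46.4⁴/64 = 2.275×10^5 mm⁴
I = 2.275×10^-7 m⁴
At the buckling limit P_cr = P = 8.580×10^4 N
From P_cr = π²EI/(K·L)²:  L = (1/K)·√(π²EI/P_cr) = (1/2)·√(π²×9.70×10^10×2.275×10^-7/8.580×10^4)
L = 0.797 m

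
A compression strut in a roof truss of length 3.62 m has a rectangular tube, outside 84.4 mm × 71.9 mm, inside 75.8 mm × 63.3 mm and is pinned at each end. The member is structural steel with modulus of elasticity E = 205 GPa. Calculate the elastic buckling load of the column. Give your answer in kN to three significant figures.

Weak-axis I_min = (h_o·b_o³ − h_i·b_i³)/12 with b_o = 71.9, b_i = 63.30 mm (shorter outer/inner sides).
I_min = (84.4×71.9³ − 75.80×63.30³)/12 = 1.012×10^6 mm⁴
I = 1.012×10^6 mm⁴ = 1.012×10^-6 m⁴
Effective length L_e = K·L = 1 × 3.62 = 3.620 m
P_cr = π²EI / L_e² = π² × 205×10⁹ × 1.012×10^-6 / 3.620² = 1.563×10^5 N

P_cr ≈ 156 kN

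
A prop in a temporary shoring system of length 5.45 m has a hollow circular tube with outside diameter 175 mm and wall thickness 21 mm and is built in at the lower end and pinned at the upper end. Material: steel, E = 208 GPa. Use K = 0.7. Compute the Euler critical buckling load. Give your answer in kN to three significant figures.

Inner diameter d_i = 175 − 2×21 = 133.0 mm
I = π(d_o⁴ − d_i⁴)/64 = π(175⁴ − 133.0⁴)/64 = 3.068×10^7 mm⁴
I = 3.068×10^7 mm⁴ = 3.068×10^-5 m⁴
Effective length L_e = K·L = 0.7 × 5.45 = 3.815 m
P_cr = π²EI / L_e² = π² × 208×10⁹ × 3.068×10^-5 / 3.815² = 4.327×10^6 N

P_cr ≈ 4330 kN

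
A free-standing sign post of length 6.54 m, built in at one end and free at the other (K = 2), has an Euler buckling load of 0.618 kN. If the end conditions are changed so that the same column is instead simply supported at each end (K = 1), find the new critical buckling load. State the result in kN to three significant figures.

P_cr ∝ 1/K², so P_cr,new = P_cr,old × (K_old/K_new)² = 0.618 × (2/1)²
= 0.618 × 4.000 = 2.47 kN

P_cr ≈ 2.47 kN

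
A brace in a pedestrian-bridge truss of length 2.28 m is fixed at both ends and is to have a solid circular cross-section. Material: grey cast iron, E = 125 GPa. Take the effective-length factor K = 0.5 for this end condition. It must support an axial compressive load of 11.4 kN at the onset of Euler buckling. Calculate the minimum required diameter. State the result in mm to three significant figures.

d ≈ 22.2 mm

L_e = K·L = 0.5 × 2.28 = 1.140 m
Required I = P_cr·L_e²/(π²E) = 1.140×10^4 × 1.140² / (π² × 1.25×10^11) = 1.201×10^-8 m⁴
I_req = 1.201×10^4 mm⁴
Solid circle: I = πd⁴/64  ⇒  d = (64I/π)^(1/4) = (64×1.201×10^4/π)^(1/4) = 22.2 mm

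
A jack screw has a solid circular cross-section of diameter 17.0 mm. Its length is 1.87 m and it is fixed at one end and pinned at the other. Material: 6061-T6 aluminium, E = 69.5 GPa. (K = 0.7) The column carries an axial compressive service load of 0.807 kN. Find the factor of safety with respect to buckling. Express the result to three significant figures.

n ≈ 2.03

I = πd⁴/64 = π×17.0⁴/64 = 4.100×10^3 mm⁴
I = 4.100×10^3 mm⁴ = 4.100×10^-9 m⁴
Effective length L_e = K·L = 0.7 × 1.87 = 1.309 m
P_cr = π²EI / L_e² = π² × 69.5×10⁹ × 4.100×10^-9 / 1.309² = 1.641×10^3 N
Factor of safety n = P_cr / P = 1.6412 / 0.807 = 2.03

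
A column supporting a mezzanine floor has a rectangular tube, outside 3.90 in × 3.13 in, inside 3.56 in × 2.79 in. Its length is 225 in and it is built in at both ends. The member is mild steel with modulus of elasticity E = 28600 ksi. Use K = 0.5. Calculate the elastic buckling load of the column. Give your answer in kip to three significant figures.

Weak-axis I_min = (h_o·b_o³ − h_i·b_i³)/12 with b_o = 3.13, b_i = 2.790 in (shorter outer/inner sides).
I_min = (3.90×3.13³ − 3.560×2.790³)/12 = 3.523 in⁴
Effective length L_e = K·L = 0.5 × 225 = 112.5 in
P_cr = π²EI / L_e² = π² × 28600×10³ × 3.523 / 112.5² = 7.857×10^4 lb

P_cr ≈ 78.6 kip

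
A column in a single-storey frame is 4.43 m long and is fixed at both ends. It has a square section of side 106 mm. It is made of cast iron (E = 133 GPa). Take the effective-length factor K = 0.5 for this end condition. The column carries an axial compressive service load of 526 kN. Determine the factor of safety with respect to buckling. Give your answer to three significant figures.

n ≈ 5.35

I = a⁴/12 = 106⁴/12 = 1.052×10^7 mm⁴
I = 1.052×10^7 mm⁴ = 1.052×10^-5 m⁴
Effective length L_e = K·L = 0.5 × 4.43 = 2.215 m
P_cr = π²EI / L_e² = π² × 133×10⁹ × 1.052×10^-5 / 2.215² = 2.815×10^6 N
Factor of safety n = P_cr / P = 2814.8 / 526 = 5.35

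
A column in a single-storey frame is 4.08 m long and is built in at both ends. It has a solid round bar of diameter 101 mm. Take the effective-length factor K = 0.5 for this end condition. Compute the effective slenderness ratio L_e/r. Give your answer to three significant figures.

For a solid circle r = d/4 = 101/4 = 25.25 mm
L_e = K·L = 0.5 × 4.08 m = 2.040 m = 2040.0 mm
λ = L_e / r_min = 2040.0 / 25.25 = 80.8

λ ≈ 80.8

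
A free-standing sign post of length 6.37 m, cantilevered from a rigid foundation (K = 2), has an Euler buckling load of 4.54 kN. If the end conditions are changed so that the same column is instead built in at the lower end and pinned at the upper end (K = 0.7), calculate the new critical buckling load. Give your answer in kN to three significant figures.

P_cr ∝ 1/K², so P_cr,new = P_cr,old × (K_old/K_new)² = 4.54 × (2/0.7)²
= 4.54 × 8.163 = 37.1 kN

P_cr ≈ 37.1 kN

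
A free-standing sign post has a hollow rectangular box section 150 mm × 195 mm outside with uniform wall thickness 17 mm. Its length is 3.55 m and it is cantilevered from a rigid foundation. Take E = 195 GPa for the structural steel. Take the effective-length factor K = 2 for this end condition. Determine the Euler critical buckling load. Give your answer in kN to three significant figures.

Inner dimensions: h_i = 195 − 2×17 = 161.0 mm, b_i = 150 − 2×17 = 116.0 mm
Weak-axis I_min = (h_o·b_o³ − h_i·b_i³)/12 with b_o = 150, b_i = 116.0 mm (shorter outer/inner sides).
I_min = (195×150³ − 161.0×116.0³)/12 = 3.390×10^7 mm⁴
I = 3.390×10^7 mm⁴ = 3.390×10^-5 m⁴
Effective length L_e = K·L = 2 × 3.55 = 7.100 m
P_cr = π²EI / L_e² = π² × 195×10⁹ × 3.390×10^-5 / 7.100² = 1.294×10^6 N

P_cr ≈ 1290 kN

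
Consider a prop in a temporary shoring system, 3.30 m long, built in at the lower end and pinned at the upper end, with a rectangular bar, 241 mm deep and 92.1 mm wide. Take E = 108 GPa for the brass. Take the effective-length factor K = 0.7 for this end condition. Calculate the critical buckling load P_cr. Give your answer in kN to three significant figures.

Buckling occurs about the weak axis: I_min = h·b³/12 with b = 92.1 mm (the shorter side).
I_min = 241×92.1³/12 = 1.569×10^7 mm⁴
I = 1.569×10^7 mm⁴ = 1.569×10^-5 m⁴
Effective length L_e = K·L = 0.7 × 3.30 = 2.310 m
P_cr = π²EI / L_e² = π² × 108×10⁹ × 1.569×10^-5 / 2.310² = 3.134×10^6 N

P_cr ≈ 3130 kN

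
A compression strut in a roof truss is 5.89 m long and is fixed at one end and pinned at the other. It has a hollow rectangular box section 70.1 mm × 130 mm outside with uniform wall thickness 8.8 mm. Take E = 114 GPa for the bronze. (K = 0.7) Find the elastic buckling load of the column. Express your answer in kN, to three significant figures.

P_cr ≈ 157 kN

Inner dimensions: h_i = 130 − 2×8.8 = 112.4 mm, b_i = 70.1 − 2×8.8 = 52.50 mm
Weak-axis I_min = (h_o·b_o³ − h_i·b_i³)/12 with b_o = 70.1, b_i = 52.50 mm (shorter outer/inner sides).
I_min = (130×70.1³ − 112.4×52.50³)/12 = 2.376×10^6 mm⁴
I = 2.376×10^6 mm⁴ = 2.376×10^-6 m⁴
Effective length L_e = K·L = 0.7 × 5.89 = 4.123 m
P_cr = π²EI / L_e² = π² × 114×10⁹ × 2.376×10^-6 / 4.123² = 1.573×10^5 N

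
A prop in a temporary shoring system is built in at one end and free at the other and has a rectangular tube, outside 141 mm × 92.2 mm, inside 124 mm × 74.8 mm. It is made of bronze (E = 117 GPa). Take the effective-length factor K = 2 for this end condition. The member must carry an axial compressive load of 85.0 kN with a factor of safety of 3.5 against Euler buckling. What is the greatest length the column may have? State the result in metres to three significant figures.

L_max ≈ 2.18 m

Weak-axis I_min = (h_o·b_o³ − h_i·b_i³)/12 with b_o = 92.2, b_i = 74.80 mm (shorter outer/inner sides).
I_min = (141×92.2³ − 124.0×74.80³)/12 = 4.885×10^6 mm⁴
I = 4.885×10^-6 m⁴
Required critical load P_cr = n·P = 3.5 × 85.0 = 297.5 kN = 2.975×10^5 N
From P_cr = π²EI/(K·L)²:  L = (1/K)·√(π²EI/P_cr) = (1/2)·√(π²×1.17×10^11×4.885×10^-6/2.975×10^5)
L = 2.18 m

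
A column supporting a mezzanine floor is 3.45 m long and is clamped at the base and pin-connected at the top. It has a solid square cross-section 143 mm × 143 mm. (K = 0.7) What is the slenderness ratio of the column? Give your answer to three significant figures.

For a square r = a/√12 = 143/√12 = 41.28 mm
L_e = K·L = 0.7 × 3.45 m = 2.415 m = 2415.0 mm
λ = L_e / r_min = 2415.0 / 41.28 = 58.5

λ ≈ 58.5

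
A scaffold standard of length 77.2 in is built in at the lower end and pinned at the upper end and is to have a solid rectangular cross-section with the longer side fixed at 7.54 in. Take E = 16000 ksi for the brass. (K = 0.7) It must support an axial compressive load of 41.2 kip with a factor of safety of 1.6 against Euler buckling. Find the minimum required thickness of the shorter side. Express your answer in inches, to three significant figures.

b ≈ 1.25 in

Required P_cr = n·P = 1.6 × 41.2 = 65.92 kip
L_e = K·L = 0.7 × 77.2 = 54.04 in
Required I = P_cr·L_e²/(π²E) = 6.592×10^4 × 54.04² / (π² × 1.60×10^7) = 1.219 in⁴
Rectangle, weak axis: I_min = h·b³/12 with h = 7.54 in fixed  ⇒  b = (12I/h)^(1/3) = 1.25 in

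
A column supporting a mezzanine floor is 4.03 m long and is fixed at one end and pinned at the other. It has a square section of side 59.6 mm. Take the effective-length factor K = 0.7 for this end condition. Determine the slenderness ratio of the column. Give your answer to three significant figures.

For a square r = a/√12 = 59.6/√12 = 17.21 mm
L_e = K·L = 0.7 × 4.03 m = 2.821 m = 2821.0 mm
λ = L_e / r_min = 2821.0 / 17.21 = 164

λ ≈ 164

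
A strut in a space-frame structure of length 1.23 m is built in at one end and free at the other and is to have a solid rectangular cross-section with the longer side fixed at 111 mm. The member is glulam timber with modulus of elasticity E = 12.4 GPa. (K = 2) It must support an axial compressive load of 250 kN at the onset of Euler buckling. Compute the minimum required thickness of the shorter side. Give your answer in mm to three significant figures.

L_e = K·L = 2 × 1.23 = 2.460 m
Required I = P_cr·L_e²/(π²E) = 2.500×10^5 × 2.460² / (π² × 1.24×10^10) = 1.236×10^-5 m⁴
I_req = 1.236×10^7 mm⁴
Rectangle, weak axis: I_min = h·b³/12 with h = 111 mm fixed  ⇒  b = (12I/h)^(1/3) = 110 mm

b ≈ 110 mm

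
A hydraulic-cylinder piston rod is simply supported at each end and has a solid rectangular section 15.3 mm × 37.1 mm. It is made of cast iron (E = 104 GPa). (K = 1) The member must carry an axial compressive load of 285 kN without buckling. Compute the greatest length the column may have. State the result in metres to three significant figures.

Buckling occurs about the weak axis: I_min = h·b³/12 with b = 15.3 mm (the shorter side).
I_min = 37.1×15.3³/12 = 1.107×10^4 mm⁴
I = 1.107×10^-8 m⁴
At the buckling limit P_cr = P = 2.850×10^5 N
From P_cr = π²EI/(K·L)²:  L = (1/K)·√(π²EI/P_cr) = (1/1)·√(π²×1.04×10^11×1.107×10^-8/2.850×10^5)
L = 0.200 m

L_max ≈ 0.200 m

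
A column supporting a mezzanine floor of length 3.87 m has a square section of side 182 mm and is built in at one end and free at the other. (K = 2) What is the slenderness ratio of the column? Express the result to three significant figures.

For a square r = a/√12 = 182/√12 = 52.54 mm
L_e = K·L = 2 × 3.87 m = 7.740 m = 7740.0 mm
λ = L_e / r_min = 7740.0 / 52.54 = 147

λ ≈ 147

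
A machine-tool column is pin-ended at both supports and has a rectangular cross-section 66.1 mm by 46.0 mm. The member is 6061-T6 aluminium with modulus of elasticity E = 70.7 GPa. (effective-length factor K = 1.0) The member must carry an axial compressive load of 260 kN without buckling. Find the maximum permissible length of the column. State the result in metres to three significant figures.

L_max ≈ 1.20 m

Buckling occurs about the weak axis: I_min = h·b³/12 with b = 46.0 mm (the shorter side).
I_min = 66.1×46.0³/12 = 5.362×10^5 mm⁴
I = 5.362×10^-7 m⁴
At the buckling limit P_cr = P = 2.600×10^5 N
From P_cr = π²EI/(K·L)²:  L = (1/K)·√(π²EI/P_cr) = (1/1)·√(π²×7.07×10^10×5.362×10^-7/2.600×10^5)
L = 1.20 m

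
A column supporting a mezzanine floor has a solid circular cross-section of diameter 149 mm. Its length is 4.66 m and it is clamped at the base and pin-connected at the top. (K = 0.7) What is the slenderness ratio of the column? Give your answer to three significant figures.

λ ≈ 87.6

For a solid circle r = d/4 = 149/4 = 37.25 mm
L_e = K·L = 0.7 × 4.66 m = 3.262 m = 3262.0 mm
λ = L_e / r_min = 3262.0 / 37.25 = 87.6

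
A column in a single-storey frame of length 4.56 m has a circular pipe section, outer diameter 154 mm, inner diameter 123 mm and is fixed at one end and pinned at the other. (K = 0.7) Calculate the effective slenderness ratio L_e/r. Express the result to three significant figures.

λ ≈ 64.8

d_o = 154 mm, d_i = 123 mm
I = π(d_o⁴ − d_i⁴)/64 = π(154⁴ − 123.0⁴)/64 = 1.637×10^7 mm⁴
A = 6.744×10^3 mm²;  r_min = √(I/A) = √(1.637×10^7/6.744×10^3) = 49.27 mm
L_e = K·L = 0.7 × 4.56 m = 3.192 m = 3192.0 mm
λ = L_e / r_min = 3192.0 / 49.27 = 64.8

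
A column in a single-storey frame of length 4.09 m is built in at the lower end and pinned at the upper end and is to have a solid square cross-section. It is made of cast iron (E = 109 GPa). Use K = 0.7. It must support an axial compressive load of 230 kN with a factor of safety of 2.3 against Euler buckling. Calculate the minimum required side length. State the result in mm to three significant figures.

a ≈ 83.4 mm

Required P_cr = n·P = 2.3 × 230 = 529.0 kN
L_e = K·L = 0.7 × 4.09 = 2.863 m
Required I = P_cr·L_e²/(π²E) = 5.290×10^5 × 2.863² / (π² × 1.09×10^11) = 4.031×10^-6 m⁴
I_req = 4.031×10^6 mm⁴
Solid square: I = a⁴/12  ⇒  a = (12I)^(1/4) = (12×4.031×10^6)^(1/4) = 83.4 mm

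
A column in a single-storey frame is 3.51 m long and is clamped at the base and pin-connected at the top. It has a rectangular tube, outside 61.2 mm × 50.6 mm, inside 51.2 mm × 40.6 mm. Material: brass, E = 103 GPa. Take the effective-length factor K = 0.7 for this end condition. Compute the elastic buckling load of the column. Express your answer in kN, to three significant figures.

P_cr ≈ 63.2 kN

Weak-axis I_min = (h_o·b_o³ − h_i·b_i³)/12 with b_o = 50.6, b_i = 40.60 mm (shorter outer/inner sides).
I_min = (61.2×50.6³ − 51.20×40.60³)/12 = 3.752×10^5 mm⁴
I = 3.752×10^5 mm⁴ = 3.752×10^-7 m⁴
Effective length L_e = K·L = 0.7 × 3.51 = 2.457 m
P_cr = π²EI / L_e² = π² × 103×10⁹ × 3.752×10^-7 / 2.457² = 6.318×10^4 N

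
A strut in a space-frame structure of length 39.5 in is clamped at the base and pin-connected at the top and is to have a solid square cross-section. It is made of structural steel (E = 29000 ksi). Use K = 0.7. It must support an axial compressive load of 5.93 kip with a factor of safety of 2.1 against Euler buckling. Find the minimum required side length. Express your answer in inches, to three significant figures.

Required P_cr = n·P = 2.1 × 5.93 = 12.45 kip
L_e = K·L = 0.7 × 39.5 = 27.65 in
Required I = P_cr·L_e²/(π²E) = 1.245×10^4 × 27.65² / (π² × 2.90×10^7) = 3.326×10^-2 in⁴
Solid square: I = a⁴/12  ⇒  a = (12I)^(1/4) = (12×3.326×10^-2)^(1/4) = 0.795 in

a ≈ 0.795 in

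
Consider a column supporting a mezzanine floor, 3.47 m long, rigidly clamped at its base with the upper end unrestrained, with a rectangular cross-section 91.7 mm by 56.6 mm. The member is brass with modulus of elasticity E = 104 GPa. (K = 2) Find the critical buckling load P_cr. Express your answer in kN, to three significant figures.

Buckling occurs about the weak axis: I_min = h·b³/12 with b = 56.6 mm (the shorter side).
I_min = 91.7×56.6³/12 = 1.386×10^6 mm⁴
I = 1.386×10^6 mm⁴ = 1.386×10^-6 m⁴
Effective length L_e = K·L = 2 × 3.47 = 6.940 m
P_cr = π²EI / L_e² = π² × 104×10⁹ × 1.386×10^-6 / 6.940² = 2.953×10^4 N

P_cr ≈ 29.5 kN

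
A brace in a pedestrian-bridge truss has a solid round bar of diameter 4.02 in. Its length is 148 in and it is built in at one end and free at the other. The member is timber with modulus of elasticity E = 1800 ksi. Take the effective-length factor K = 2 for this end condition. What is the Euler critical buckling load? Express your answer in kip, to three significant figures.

I = πd⁴/64 = π×4.02⁴/64 = 12.82 in⁴
Effective length L_e = K·L = 2 × 148 = 296.0 in
P_cr = π²EI / L_e² = π² × 1800×10³ × 12.82 / 296.0² = 2.599×10^3 lb

P_cr ≈ 2.60 kip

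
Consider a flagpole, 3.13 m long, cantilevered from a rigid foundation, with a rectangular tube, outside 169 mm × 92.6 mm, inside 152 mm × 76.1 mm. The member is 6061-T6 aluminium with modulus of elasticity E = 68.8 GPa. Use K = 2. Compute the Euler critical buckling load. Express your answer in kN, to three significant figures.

P_cr ≈ 97.0 kN

Weak-axis I_min = (h_o·b_o³ − h_i·b_i³)/12 with b_o = 92.6, b_i = 76.10 mm (shorter outer/inner sides).
I_min = (169×92.6³ − 152.0×76.10³)/12 = 5.600×10^6 mm⁴
I = 5.600×10^6 mm⁴ = 5.600×10^-6 m⁴
Effective length L_e = K·L = 2 × 3.13 = 6.260 m
P_cr = π²EI / L_e² = π² × 68.8×10⁹ × 5.600×10^-6 / 6.260² = 9.704×10^4 N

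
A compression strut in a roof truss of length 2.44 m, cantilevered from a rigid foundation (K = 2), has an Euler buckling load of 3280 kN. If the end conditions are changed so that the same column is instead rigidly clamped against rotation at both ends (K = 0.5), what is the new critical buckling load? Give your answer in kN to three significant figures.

P_cr ≈ 52500 kN

P_cr ∝ 1/K², so P_cr,new = P_cr,old × (K_old/K_new)² = 3280 × (2/0.5)²
= 3280 × 16.00 = 52500 kN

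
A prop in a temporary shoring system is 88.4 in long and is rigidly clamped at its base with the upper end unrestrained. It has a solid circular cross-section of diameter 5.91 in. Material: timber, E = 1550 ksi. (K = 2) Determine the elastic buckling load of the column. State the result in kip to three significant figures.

I = πd⁴/64 = π×5.91⁴/64 = 59.89 in⁴
Effective length L_e = K·L = 2 × 88.4 = 176.8 in
P_cr = π²EI / L_e² = π² × 1550×10³ × 59.89 / 176.8² = 2.931×10^4 lb

P_cr ≈ 29.3 kip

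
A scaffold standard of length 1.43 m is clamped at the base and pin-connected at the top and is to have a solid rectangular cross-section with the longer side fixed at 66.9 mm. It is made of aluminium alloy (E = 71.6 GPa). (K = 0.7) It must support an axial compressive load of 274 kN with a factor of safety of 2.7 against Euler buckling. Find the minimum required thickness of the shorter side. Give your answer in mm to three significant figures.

Required P_cr = n·P = 2.7 × 274 = 739.8 kN
L_e = K·L = 0.7 × 1.43 = 1.001 m
Required I = P_cr·L_e²/(π²E) = 7.398×10^5 × 1.001² / (π² × 7.16×10^10) = 1.049×10^-6 m⁴
I_req = 1.049×10^6 mm⁴
Rectangle, weak axis: I_min = h·b³/12 with h = 66.9 mm fixed  ⇒  b = (12I/h)^(1/3) = 57.3 mm

b ≈ 57.3 mm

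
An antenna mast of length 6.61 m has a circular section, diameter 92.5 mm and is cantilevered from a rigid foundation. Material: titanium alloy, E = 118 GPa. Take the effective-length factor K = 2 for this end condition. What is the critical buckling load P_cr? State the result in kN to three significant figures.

P_cr ≈ 23.9 kN

I = πd⁴/64 = π×92.5⁴/64 = 3.594×10^6 mm⁴
I = 3.594×10^6 mm⁴ = 3.594×10^-6 m⁴
Effective length L_e = K·L = 2 × 6.61 = 13.22 m
P_cr = π²EI / L_e² = π² × 118×10⁹ × 3.594×10^-6 / 13.22² = 2.395×10^4 N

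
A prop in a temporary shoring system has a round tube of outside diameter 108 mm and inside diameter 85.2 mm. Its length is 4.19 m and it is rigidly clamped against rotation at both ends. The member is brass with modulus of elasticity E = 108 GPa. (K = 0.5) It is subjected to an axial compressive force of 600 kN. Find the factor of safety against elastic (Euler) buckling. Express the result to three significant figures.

n ≈ 1.66

d_o = 108 mm, d_i = 85.2 mm
I = π(d_o⁴ − d_i⁴)/64 = π(108⁴ − 85.20⁴)/64 = 4.092×10^6 mm⁴
I = 4.092×10^6 mm⁴ = 4.092×10^-6 m⁴
Effective length L_e = K·L = 0.5 × 4.19 = 2.095 m
P_cr = π²EI / L_e² = π² × 108×10⁹ × 4.092×10^-6 / 2.095² = 9.937×10^5 N
Factor of safety n = P_cr / P = 993.71 / 600 = 1.66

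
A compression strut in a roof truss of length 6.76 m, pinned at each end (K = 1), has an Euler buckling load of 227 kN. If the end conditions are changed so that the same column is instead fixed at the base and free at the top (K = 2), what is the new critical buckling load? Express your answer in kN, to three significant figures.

P_cr ∝ 1/K², so P_cr,new = P_cr,old × (K_old/K_new)² = 227 × (1/2)²
= 227 × 0.2500 = 56.8 kN

P_cr ≈ 56.8 kN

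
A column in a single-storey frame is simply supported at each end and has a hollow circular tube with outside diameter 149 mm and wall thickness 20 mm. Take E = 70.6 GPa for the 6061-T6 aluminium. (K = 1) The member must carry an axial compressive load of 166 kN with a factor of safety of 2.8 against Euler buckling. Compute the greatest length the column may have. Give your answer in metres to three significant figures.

Inner diameter d_i = 149 − 2×20 = 109.0 mm
I = π(d_o⁴ − d_i⁴)/64 = π(149⁴ − 109.0⁴)/64 = 1.727×10^7 mm⁴
I = 1.727×10^-5 m⁴
Required critical load P_cr = n·P = 2.8 × 166 = 464.8 kN = 4.648×10^5 N
From P_cr = π²EI/(K·L)²:  L = (1/K)·√(π²EI/P_cr) = (1/1)·√(π²×7.06×10^10×1.727×10^-5/4.648×10^5)
L = 5.09 m

L_max ≈ 5.09 m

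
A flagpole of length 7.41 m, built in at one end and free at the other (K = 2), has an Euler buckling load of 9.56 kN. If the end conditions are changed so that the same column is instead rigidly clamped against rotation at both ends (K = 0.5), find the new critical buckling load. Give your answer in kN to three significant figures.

P_cr ≈ 153 kN

P_cr ∝ 1/K², so P_cr,new = P_cr,old × (K_old/K_new)² = 9.56 × (2/0.5)²
= 9.56 × 16.00 = 153 kN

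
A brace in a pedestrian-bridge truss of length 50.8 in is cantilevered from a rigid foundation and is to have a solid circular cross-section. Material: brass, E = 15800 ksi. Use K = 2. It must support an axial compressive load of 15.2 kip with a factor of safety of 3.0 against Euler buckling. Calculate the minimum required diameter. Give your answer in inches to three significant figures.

d ≈ 2.80 in

Required P_cr = n·P = 3.0 × 15.2 = 45.60 kip
L_e = K·L = 2 × 50.8 = 101.6 in
Required I = P_cr·L_e²/(π²E) = 4.560×10^4 × 101.6² / (π² × 1.58×10^7) = 3.019 in⁴
Solid circle: I = πd⁴/64  ⇒  d = (64I/π)^(1/4) = (64×3.019/π)^(1/4) = 2.80 in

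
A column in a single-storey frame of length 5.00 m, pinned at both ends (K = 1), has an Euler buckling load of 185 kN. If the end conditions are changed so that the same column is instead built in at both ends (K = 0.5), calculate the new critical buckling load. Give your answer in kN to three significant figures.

P_cr ≈ 740 kN

P_cr ∝ 1/K², so P_cr,new = P_cr,old × (K_old/K_new)² = 185 × (1/0.5)²
= 185 × 4.000 = 740 kN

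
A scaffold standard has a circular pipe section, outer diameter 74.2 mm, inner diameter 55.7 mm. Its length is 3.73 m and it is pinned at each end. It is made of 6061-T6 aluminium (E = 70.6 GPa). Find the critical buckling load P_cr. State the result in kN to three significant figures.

d_o = 74.2 mm, d_i = 55.7 mm
I = π(d_o⁴ − d_i⁴)/64 = π(74.2⁴ − 55.70⁴)/64 = 1.015×10^6 mm⁴
I = 1.015×10^6 mm⁴ = 1.015×10^-6 m⁴
Effective length L_e = K·L = 1 × 3.73 = 3.730 m
P_cr = π²EI / L_e² = π² × 70.6×10⁹ × 1.015×10^-6 / 3.730² = 5.086×10^4 N

P_cr ≈ 50.9 kN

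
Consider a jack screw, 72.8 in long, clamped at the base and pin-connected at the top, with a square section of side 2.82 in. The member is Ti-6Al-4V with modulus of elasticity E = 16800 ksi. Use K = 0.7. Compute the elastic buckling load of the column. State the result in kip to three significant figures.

I = a⁴/12 = 2.82⁴/12 = 5.270 in⁴
Effective length L_e = K·L = 0.7 × 72.8 = 50.96 in
P_cr = π²EI / L_e² = π² × 16800×10³ × 5.270 / 50.96² = 3.365×10^5 lb

P_cr ≈ 336 kip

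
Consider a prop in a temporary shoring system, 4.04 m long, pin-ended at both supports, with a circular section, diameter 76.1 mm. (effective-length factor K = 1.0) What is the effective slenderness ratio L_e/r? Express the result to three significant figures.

λ ≈ 212

For a solid circle r = d/4 = 76.1/4 = 19.02 mm
L_e = K·L = 1 × 4.04 m = 4.040 m = 4040.0 mm
λ = L_e / r_min = 4040.0 / 19.02 = 212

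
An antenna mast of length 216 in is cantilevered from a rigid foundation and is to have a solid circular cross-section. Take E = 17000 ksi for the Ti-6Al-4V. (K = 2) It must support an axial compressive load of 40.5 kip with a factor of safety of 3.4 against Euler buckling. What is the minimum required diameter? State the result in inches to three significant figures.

d ≈ 7.47 in

Required P_cr = n·P = 3.4 × 40.5 = 137.7 kip
L_e = K·L = 2 × 216 = 432.0 in
Required I = P_cr·L_e²/(π²E) = 1.377×10^5 × 432.0² / (π² × 1.70×10^7) = 153.2 in⁴
Solid circle: I = πd⁴/64  ⇒  d = (64I/π)^(1/4) = (64×153.2/π)^(1/4) = 7.47 in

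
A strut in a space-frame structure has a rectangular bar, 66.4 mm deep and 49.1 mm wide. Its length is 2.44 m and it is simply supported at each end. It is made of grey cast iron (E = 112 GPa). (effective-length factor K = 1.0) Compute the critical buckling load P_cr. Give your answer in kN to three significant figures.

P_cr ≈ 122 kN

Buckling occurs about the weak axis: I_min = h·b³/12 with b = 49.1 mm (the shorter side).
I_min = 66.4×49.1³/12 = 6.550×10^5 mm⁴
I = 6.550×10^5 mm⁴ = 6.550×10^-7 m⁴
Effective length L_e = K·L = 1 × 2.44 = 2.440 m
P_cr = π²EI / L_e² = π² × 112×10⁹ × 6.550×10^-7 / 2.440² = 1.216×10^5 N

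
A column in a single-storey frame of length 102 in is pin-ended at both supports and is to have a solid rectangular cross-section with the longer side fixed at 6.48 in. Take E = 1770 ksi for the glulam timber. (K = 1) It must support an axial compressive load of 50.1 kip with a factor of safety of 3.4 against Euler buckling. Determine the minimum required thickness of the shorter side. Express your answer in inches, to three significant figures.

b ≈ 5.73 in

Required P_cr = n·P = 3.4 × 50.1 = 170.3 kip
L_e = K·L = 1 × 102 = 102.0 in
Required I = P_cr·L_e²/(π²E) = 1.703×10^5 × 102.0² / (π² × 1.77×10^6) = 101.4 in⁴
Rectangle, weak axis: I_min = h·b³/12 with h = 6.48 in fixed  ⇒  b = (12I/h)^(1/3) = 5.73 in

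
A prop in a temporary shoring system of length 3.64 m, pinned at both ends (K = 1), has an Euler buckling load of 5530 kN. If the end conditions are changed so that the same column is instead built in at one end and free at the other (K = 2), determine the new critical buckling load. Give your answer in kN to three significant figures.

P_cr ∝ 1/K², so P_cr,new = P_cr,old × (K_old/K_new)² = 5530 × (1/2)²
= 5530 × 0.2500 = 1380 kN

P_cr ≈ 1380 kN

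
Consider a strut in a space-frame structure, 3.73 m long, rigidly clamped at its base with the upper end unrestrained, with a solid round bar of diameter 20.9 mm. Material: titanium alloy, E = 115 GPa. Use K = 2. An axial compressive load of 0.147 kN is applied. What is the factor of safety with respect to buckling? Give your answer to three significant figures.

I = πd⁴/64 = π×20.9⁴/64 = 9.366×10^3 mm⁴
I = 9.366×10^3 mm⁴ = 9.366×10^-9 m⁴
Effective length L_e = K·L = 2 × 3.73 = 7.460 m
P_cr = π²EI / L_e² = π² × 115×10⁹ × 9.366×10^-9 / 7.460² = 191.0 N
Factor of safety n = P_cr / P = 0.19102 / 0.147 = 1.30

n ≈ 1.30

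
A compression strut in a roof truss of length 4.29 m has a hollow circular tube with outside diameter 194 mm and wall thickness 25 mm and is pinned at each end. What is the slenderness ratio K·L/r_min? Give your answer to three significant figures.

λ ≈ 71.0

Inner diameter d_i = 194 − 2×25 = 144.0 mm
I = π(d_o⁴ − d_i⁴)/64 = π(194⁴ − 144.0⁴)/64 = 4.842×10^7 mm⁴
A = 1.327×10^4 mm²;  r_min = √(I/A) = √(4.842×10^7/1.327×10^4) = 60.40 mm
L_e = K·L = 1 × 4.29 m = 4.290 m = 4290.0 mm
λ = L_e / r_min = 4290.0 / 60.40 = 71.0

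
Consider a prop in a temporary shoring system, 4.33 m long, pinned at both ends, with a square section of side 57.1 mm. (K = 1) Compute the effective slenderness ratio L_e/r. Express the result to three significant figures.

For a square r = a/√12 = 57.1/√12 = 16.48 mm
L_e = K·L = 1 × 4.33 m = 4.330 m = 4330.0 mm
λ = L_e / r_min = 4330.0 / 16.48 = 263

λ ≈ 263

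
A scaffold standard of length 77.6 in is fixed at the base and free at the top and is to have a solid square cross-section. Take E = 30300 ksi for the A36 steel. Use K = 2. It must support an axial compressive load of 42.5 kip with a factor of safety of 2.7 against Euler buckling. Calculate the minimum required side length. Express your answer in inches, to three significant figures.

a ≈ 3.25 in

Required P_cr = n·P = 2.7 × 42.5 = 114.8 kip
L_e = K·L = 2 × 77.6 = 155.2 in
Required I = P_cr·L_e²/(π²E) = 1.148×10^5 × 155.2² / (π² × 3.03×10^7) = 9.243 in⁴
Solid square: I = a⁴/12  ⇒  a = (12I)^(1/4) = (12×9.243)^(1/4) = 3.25 in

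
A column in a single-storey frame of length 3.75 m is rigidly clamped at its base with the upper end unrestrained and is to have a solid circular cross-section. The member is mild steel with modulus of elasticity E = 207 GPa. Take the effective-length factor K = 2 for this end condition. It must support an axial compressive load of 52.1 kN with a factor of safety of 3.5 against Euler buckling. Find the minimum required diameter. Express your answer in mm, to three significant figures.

d ≈ 101 mm

Required P_cr = n·P = 3.5 × 52.1 = 182.4 kN
L_e = K·L = 2 × 3.75 = 7.500 m
Required I = P_cr·L_e²/(π²E) = 1.823×10^5 × 7.500² / (π² × 2.07×10^11) = 5.021×10^-6 m⁴
I_req = 5.021×10^6 mm⁴
Solid circle: I = πd⁴/64  ⇒  d = (64I/π)^(1/4) = (64×5.021×10^6/π)^(1/4) = 101 mm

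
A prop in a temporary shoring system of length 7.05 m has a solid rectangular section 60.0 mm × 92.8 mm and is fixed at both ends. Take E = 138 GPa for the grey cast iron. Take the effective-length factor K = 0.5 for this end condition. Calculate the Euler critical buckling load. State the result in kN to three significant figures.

P_cr ≈ 183 kN

Buckling occurs about the weak axis: I_min = h·b³/12 with b = 60.0 mm (the shorter side).
I_min = 92.8×60.0³/12 = 1.670×10^6 mm⁴
I = 1.670×10^6 mm⁴ = 1.670×10^-6 m⁴
Effective length L_e = K·L = 0.5 × 7.05 = 3.525 m
P_cr = π²EI / L_e² = π² × 138×10⁹ × 1.670×10^-6 / 3.525² = 1.831×10^5 N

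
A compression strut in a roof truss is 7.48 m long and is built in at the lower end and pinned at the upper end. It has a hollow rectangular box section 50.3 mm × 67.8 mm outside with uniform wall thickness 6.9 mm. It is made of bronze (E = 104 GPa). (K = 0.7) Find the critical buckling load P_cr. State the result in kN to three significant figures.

Inner dimensions: h_i = 67.8 − 2×6.9 = 54.00 mm, b_i = 50.3 − 2×6.9 = 36.50 mm
Weak-axis I_min = (h_o·b_o³ − h_i·b_i³)/12 with b_o = 50.3, b_i = 36.50 mm (shorter outer/inner sides).
I_min = (67.8×50.3³ − 54.00×36.50³)/12 = 5.002×10^5 mm⁴
I = 5.002×10^5 mm⁴ = 5.002×10^-7 m⁴
Effective length L_e = K·L = 0.7 × 7.48 = 5.236 m
P_cr = π²EI / L_e² = π² × 104×10⁹ × 5.002×10^-7 / 5.236² = 1.873×10^4 N

P_cr ≈ 18.7 kN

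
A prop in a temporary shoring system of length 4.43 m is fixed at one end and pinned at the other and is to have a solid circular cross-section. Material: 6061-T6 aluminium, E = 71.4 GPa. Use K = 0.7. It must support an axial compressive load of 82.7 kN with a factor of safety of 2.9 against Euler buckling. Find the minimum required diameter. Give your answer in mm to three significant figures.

Required P_cr = n·P = 2.9 × 82.7 = 239.8 kN
L_e = K·L = 0.7 × 4.43 = 3.101 m
Required I = P_cr·L_e²/(π²E) = 2.398×10^5 × 3.101² / (π² × 7.14×10^10) = 3.273×10^-6 m⁴
I_req = 3.273×10^6 mm⁴
Solid circle: I = πd⁴/64  ⇒  d = (64I/π)^(1/4) = (64×3.273×10^6/π)^(1/4) = 90.4 mm

d ≈ 90.4 mm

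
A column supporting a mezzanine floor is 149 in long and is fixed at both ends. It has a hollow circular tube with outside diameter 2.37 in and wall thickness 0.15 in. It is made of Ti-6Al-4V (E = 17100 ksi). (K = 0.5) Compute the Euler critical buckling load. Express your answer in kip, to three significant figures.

P_cr ≈ 19.7 kip

Inner diameter d_i = 2.37 − 2×0.15 = 2.070 in
I = π(d_o⁴ − d_i⁴)/64 = π(2.37⁴ − 2.070⁴)/64 = 0.6474 in⁴
Effective length L_e = K·L = 0.5 × 149 = 74.50 in
P_cr = π²EI / L_e² = π² × 17100×10³ × 0.6474 / 74.50² = 1.969×10^4 lb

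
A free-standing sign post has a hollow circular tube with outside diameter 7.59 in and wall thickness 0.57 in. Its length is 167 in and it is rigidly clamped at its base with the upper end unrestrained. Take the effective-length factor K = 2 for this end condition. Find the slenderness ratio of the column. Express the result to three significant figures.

Inner diameter d_i = 7.59 − 2×0.57 = 6.450 in
I = π(d_o⁴ − d_i⁴)/64 = π(7.59⁴ − 6.450⁴)/64 = 77.95 in⁴
A = 12.57 in²;  r_min = √(I/A) = √(77.95/12.57) = 2.490 in
L_e = K·L = 2 × 167 = 334.0 in
λ = L_e / r_min = 334.00 / 2.490 = 134

λ ≈ 134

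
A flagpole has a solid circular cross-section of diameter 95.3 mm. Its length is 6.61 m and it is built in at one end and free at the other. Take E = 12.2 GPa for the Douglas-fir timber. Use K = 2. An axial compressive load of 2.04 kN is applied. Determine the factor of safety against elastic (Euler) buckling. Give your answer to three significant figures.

I = πd⁴/64 = π×95.3⁴/64 = 4.049×10^6 mm⁴
I = 4.049×10^6 mm⁴ = 4.049×10^-6 m⁴
Effective length L_e = K·L = 2 × 6.61 = 13.22 m
P_cr = π²EI / L_e² = π² × 12.2×10⁹ × 4.049×10^-6 / 13.22² = 2.790×10^3 N
Factor of safety n = P_cr / P = 2.7896 / 2.04 = 1.37

n ≈ 1.37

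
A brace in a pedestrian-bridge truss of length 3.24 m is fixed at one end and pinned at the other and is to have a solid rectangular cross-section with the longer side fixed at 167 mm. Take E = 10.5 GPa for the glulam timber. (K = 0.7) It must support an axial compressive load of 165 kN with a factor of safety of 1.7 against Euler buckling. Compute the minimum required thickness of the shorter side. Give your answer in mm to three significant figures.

Required P_cr = n·P = 1.7 × 165 = 280.5 kN
L_e = K·L = 0.7 × 3.24 = 2.268 m
Required I = P_cr·L_e²/(π²E) = 2.805×10^5 × 2.268² / (π² × 1.05×10^10) = 1.392×10^-5 m⁴
I_req = 1.392×10^7 mm⁴
Rectangle, weak axis: I_min = h·b³/12 with h = 167 mm fixed  ⇒  b = (12I/h)^(1/3) = 100 mm

b ≈ 100 mm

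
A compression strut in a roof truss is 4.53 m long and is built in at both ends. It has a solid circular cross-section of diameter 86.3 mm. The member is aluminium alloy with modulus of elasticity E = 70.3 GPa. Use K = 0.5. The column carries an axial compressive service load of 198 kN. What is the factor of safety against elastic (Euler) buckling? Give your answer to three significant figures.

I = πd⁴/64 = π×86.3⁴/64 = 2.723×10^6 mm⁴
I = 2.723×10^6 mm⁴ = 2.723×10^-6 m⁴
Effective length L_e = K·L = 0.5 × 4.53 = 2.265 m
P_cr = π²EI / L_e² = π² × 70.3×10⁹ × 2.723×10^-6 / 2.265² = 3.682×10^5 N
Factor of safety n = P_cr / P = 368.24 / 198 = 1.86

n ≈ 1.86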